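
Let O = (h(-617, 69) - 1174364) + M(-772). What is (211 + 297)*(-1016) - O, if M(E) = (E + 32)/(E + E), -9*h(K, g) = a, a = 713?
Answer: 2286985417/3474 ≈ 6.5832e+5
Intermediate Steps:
h(K, g) = -713/9 (h(K, g) = -1/9*713 = -713/9)
M(E) = (32 + E)/(2*E) (M(E) = (32 + E)/((2*E)) = (32 + E)*(1/(2*E)) = (32 + E)/(2*E))
O = -4080014089/3474 (O = (-713/9 - 1174364) + (1/2)*(32 - 772)/(-772) = -10569989/9 + (1/2)*(-1/772)*(-740) = -10569989/9 + 185/386 = -4080014089/3474 ≈ -1.1744e+6)
(211 + 297)*(-1016) - O = (211 + 297)*(-1016) - 1*(-4080014089/3474) = 508*(-1016) + 4080014089/3474 = -516128 + 4080014089/3474 = 2286985417/3474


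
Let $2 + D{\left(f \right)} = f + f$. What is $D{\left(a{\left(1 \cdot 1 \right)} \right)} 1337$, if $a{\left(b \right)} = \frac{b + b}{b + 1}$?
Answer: $0$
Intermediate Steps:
$a{\left(b \right)} = \frac{2 b}{1 + b}$
$D{\left(f \right)} = -2 + 2 f$ ($D{\left(f \right)} = -2 + \left(f + f\right) = -2 + 2 f$)
$D{\left(a{\left(1 \cdot 1 \right)} \right)} 1337 = \left(-2 + 2 \frac{2 \cdot 1 \cdot 1}{1 + 1 \cdot 1}\right) 1337 = \left(-2 + 2 \cdot 2 \cdot 1 \frac{1}{1 + 1}\right) 1337 = \left(-2 + 2 \cdot 2 \cdot 1 \cdot \frac{1}{2}\right) 1337 = \left(-2 + 2 \cdot 1\right) 1337 = \left(-2 + 2\right) 1337 = 0 \cdot 1337 = 0$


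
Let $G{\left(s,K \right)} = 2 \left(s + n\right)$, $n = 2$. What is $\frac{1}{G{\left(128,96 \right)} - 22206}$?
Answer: $- \frac{1}{21946} \approx -4.5566 \cdot 10^{-5}$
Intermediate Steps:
$G{\left(s,K \right)} = 4 + 2 s$ ($G{\left(s,K \right)} = 2 \left(s + 2\right) = 2 \left(2 + s\right) = 4 + 2 s$)
$\frac{1}{G{\left(128,96 \right)} - 22206} = \frac{1}{\left(4 + 2 \cdot 128\right) - 22206} = \frac{1}{\left(4 + 256\right) - 22206} = \frac{1}{260 - 22206} = \frac{1}{-21946} = - \frac{1}{21946}$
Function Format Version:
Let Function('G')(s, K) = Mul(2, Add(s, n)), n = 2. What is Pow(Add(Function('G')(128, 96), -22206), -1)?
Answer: Rational(-1, 21946) ≈ -4.5566e-5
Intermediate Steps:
Function('G')(s, K) = Add(4, Mul(2, s)) (Function('G')(s, K) = Mul(2, Add(s, 2)) = Mul(2, Add(2, s)) = Add(4, Mul(2, s)))
Pow(Add(Function('G')(128, 96), -22206), -1) = Pow(Add(Add(4, Mul(2, 128)), -22206), -1) = Pow(Add(Add(4, 256), -22206), -1) = Pow(Add(260, -22206), -1) = Pow(-21946, -1) = Rational(-1, 21946)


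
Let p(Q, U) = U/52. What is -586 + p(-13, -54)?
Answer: -15263/26 ≈ -587.04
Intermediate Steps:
p(Q, U) = U/52 (p(Q, U) = U*(1/52) = U/52)
-586 + p(-13, -54) = -586 + (1/52)*(-54) = -586 - 27/26 = -15263/26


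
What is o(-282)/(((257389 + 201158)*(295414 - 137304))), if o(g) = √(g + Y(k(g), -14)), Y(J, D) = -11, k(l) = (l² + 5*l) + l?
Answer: I*√293/72500866170 ≈ 2.361e-10*I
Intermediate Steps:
k(l) = l² + 6*l
o(g) = √(-11 + g) (o(g) = √(g - 11) = √(-11 + g))
o(-282)/(((257389 + 201158)*(295414 - 137304))) = √(-11 - 282)/(((257389 + 201158)*(295414 - 137304))) = √(-293)/((458547*158110)) = (I*√293)/72500866170 = (I*√293)*(1/72500866170) = I*√293/72500866170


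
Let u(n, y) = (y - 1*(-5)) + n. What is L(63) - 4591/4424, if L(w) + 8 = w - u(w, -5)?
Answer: -39983/4424 ≈ -9.0378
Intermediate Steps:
u(n, y) = 5 + n + y (u(n, y) = (y + 5) + n = (5 + y) + n = 5 + n + y)
L(w) = -8 (L(w) = -8 + (w - (5 + w - 5)) = -8 + (w - w) = -8 + 0 = -8)
L(63) - 4591/4424 = -8 - 4591/4424 = -39983/4424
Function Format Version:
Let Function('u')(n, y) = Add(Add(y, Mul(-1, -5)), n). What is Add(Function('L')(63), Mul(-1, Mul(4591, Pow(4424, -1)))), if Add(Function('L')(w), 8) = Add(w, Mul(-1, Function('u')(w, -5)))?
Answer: Rational(-39983, 4424) ≈ -9.0378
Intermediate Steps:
Function('u')(n, y) = Add(5, n, y) (Function('u')(n, y) = Add(Add(y, 5), n) = Add(Add(5, y), n) = Add(5, n, y))
Function('L')(w) = -8 (Function('L')(w) = Add(-8, Add(w, Mul(-1, Add(5, w, -5)))) = Add(-8, Add(w, Mul(-1, w))) = Add(-8, 0) = -8)
Add(Function('L')(63), Mul(-1, Mul(4591, Pow(4424, -1)))) = Add(-8, Mul(-1, Mul(4591, Pow(4424, -1)))) = Add(-8, Mul(-1, Mul(4591, Rational(1, 4424)))) = Add(-8, Mul(-1, Rational(4591, 4424))) = Add(-8, Rational(-4591, 4424)) = Rational(-39983, 4424)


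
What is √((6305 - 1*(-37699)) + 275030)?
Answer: √319034 ≈ 564.83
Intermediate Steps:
√((6305 - 1*(-37699)) + 275030) = √((6305 + 37699) + 275030) = √(44004 + 275030) = √319034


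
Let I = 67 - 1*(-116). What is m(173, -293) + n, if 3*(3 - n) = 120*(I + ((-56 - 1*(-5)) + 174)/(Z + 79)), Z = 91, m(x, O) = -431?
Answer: -132208/17 ≈ -7776.9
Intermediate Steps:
I = 183 (I = 67 + 116 = 183)
n = -124881/17 (n = 3 - 40*(183 + ((-56 - 1*(-5)) + 174)/(91 + 79)) = 3 - 40*(183 + ((-56 + 5) + 174)/170) = 3 - 40*(183 + (-51 + 174)*(1/170)) = 3 - 40*(183 + 123*(1/170)) = 3 - 40*(183 + 123/170) = 3 - 40*31233/170 = 3 - 1/3*374796/17 = 3 - 124932/17 = -124881/17 ≈ -7345.9)
m(173, -293) + n = -431 - 124881/17 = -132208/17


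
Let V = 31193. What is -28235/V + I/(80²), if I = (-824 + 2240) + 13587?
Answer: 287284579/199635200 ≈ 1.4390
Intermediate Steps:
I = 15003 (I = 1416 + 13587 = 15003)
-28235/V + I/(80²) = -28235/31193 + 15003/(80²) = -28235*1/31193 + 15003/6400 = -28235/31193 + 15003*(1/6400) = -28235/31193 + 15003/6400 = 287284579/199635200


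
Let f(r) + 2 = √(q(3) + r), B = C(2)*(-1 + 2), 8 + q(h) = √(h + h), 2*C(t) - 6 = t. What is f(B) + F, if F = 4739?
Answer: 4737 + √(-4 + √6) ≈ 4737.0 + 1.2452*I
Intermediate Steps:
C(t) = 3 + t/2
q(h) = -8 + √2*√h (q(h) = -8 + √(h + h) = -8 + √(2*h) = -8 + √2*√h)
B = 4 (B = (3 + (½)*2)*(-1 + 2) = (3 + 1)*1 = 4*1 = 4)
f(r) = -2 + √(-8 + r + √6) (f(r) = -2 + √((-8 + √2*√3) + r) = -2 + √((-8 + √6) + r) = -2 + √(-8 + r + √6))
f(B) + F = (-2 + √(-8 + 4 + √6)) + 4739 = (-2 + √(-4 + √6)) + 4739 = 4737 + √(-4 + √6)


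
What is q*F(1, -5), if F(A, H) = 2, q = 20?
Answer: 40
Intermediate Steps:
q*F(1, -5) = 20*2 = 40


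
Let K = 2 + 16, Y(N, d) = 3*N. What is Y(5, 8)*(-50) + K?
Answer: -732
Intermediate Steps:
K = 18
Y(5, 8)*(-50) + K = (3*5)*(-50) + 18 = 15*(-50) + 18 = -750 + 18 = -732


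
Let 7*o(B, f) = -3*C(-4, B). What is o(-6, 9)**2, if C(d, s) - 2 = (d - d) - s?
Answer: 576/49 ≈ 11.755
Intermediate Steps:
C(d, s) = 2 - s (C(d, s) = 2 + ((d - d) - s) = 2 + (0 - s) = 2 - s)
o(B, f) = -6/7 + 3*B/7 (o(B, f) = (-3*(2 - B))/7 = (-6 + 3*B)/7 = -6/7 + 3*B/7)
o(-6, 9)**2 = (-6/7 + (3/7)*(-6))**2 = (-6/7 - 18/7)**2 = (-24/7)**2 = 576/49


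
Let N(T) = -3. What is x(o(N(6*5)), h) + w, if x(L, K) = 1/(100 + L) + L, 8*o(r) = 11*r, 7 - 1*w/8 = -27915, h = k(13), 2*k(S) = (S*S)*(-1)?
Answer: 1370609889/6136 ≈ 2.2337e+5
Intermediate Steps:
k(S) = -S²/2 (k(S) = ((S*S)*(-1))/2 = (S²*(-1))/2 = (-S²)/2 = -S²/2)
h = -169/2 (h = -½*13² = -½*169 = -169/2 ≈ -84.500)
w = 223376 (w = 56 - 8*(-27915) = 56 + 223320 = 223376)
o(r) = 11*r/8 (o(r) = (11*r)/8 = 11*r/8)
x(L, K) = L + 1/(100 + L)
x(o(N(6*5)), h) + w = (1 + ((11/8)*(-3))² + 100*((11/8)*(-3)))/(100 + (11/8)*(-3)) + 223376 = (1 + (-33/8)² + 100*(-33/8))/(100 - 33/8) + 223376 = (1 + 1089/64 - 825/2)/(767/8) + 223376 = (8/767)*(-25247/64) + 223376 = -25247/6136 + 223376 = 1370609889/6136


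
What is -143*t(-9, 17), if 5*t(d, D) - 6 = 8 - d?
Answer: -3289/5 ≈ -657.80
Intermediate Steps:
t(d, D) = 14/5 - d/5 (t(d, D) = 6/5 + (8 - d)/5 = 6/5 + (8/5 - d/5) = 14/5 - d/5)
-143*t(-9, 17) = -143*(14/5 - ⅕*(-9)) = -143*(14/5 + 9/5) = -143*23/5 = -3289/5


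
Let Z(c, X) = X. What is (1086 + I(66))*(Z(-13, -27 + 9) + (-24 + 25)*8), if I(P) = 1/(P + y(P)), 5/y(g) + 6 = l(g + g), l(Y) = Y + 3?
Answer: -92517630/8519 ≈ -10860.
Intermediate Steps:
l(Y) = 3 + Y
y(g) = 5/(-3 + 2*g) (y(g) = 5/(-6 + (3 + (g + g))) = 5/(-6 + (3 + 2*g)) = 5/(-3 + 2*g))
I(P) = 1/(P + 5/(-3 + 2*P))
(1086 + I(66))*(Z(-13, -27 + 9) + (-24 + 25)*8) = (1086 + (-3 + 2*66)/(5 + 66*(-3 + 2*66)))*((-27 + 9) + (-24 + 25)*8) = (1086 + (-3 + 132)/(5 + 66*(-3 + 132)))*(-18 + 1*8) = (1086 + 129/(5 + 66*129))*(-18 + 8) = (1086 + 129/(5 + 8514))*(-10) = (1086 + 129/8519)*(-10) = (9251763/8519)*(-10) = -92517630/8519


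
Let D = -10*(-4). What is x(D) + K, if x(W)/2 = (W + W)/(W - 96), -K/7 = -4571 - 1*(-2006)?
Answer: 125665/7 ≈ 17952.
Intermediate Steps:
D = 40
K = 17955 (K = -7*(-4571 - 1*(-2006)) = -7*(-4571 + 2006) = -7*(-2565) = 17955)
x(W) = 4*W/(-96 + W) (x(W) = 2*((W + W)/(W - 96)) = 2*((2*W)/(-96 + W)) = 2*(2*W/(-96 + W)) = 4*W/(-96 + W))
x(D) + K = 4*40/(-96 + 40) + 17955 = 4*40/(-56) + 17955 = 4*40*(-1/56) + 17955 = -20/7 + 17955 = 125665/7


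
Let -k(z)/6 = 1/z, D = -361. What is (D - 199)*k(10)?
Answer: 336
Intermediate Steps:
k(z) = -6/z
(D - 199)*k(10) = (-361 - 199)*(-6/10) = -(-3360)/10 = -560*(-⅗) = 336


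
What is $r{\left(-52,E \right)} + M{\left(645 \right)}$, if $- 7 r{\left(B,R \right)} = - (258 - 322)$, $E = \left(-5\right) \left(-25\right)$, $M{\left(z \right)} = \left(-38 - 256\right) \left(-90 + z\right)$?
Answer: $- \frac{1142254}{7} \approx -1.6318 \cdot 10^{5}$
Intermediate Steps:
$M{\left(z \right)} = 26460 - 294 z$ ($M{\left(z \right)} = - 294 \left(-90 + z\right) = 26460 - 294 z$)
$E = 125$
$r{\left(B,R \right)} = - \frac{64}{7}$ ($r{\left(B,R \right)} = - \frac{\left(-1\right) \left(258 - 322\right)}{7} = - \frac{\left(-1\right) \left(-64\right)}{7} = \left(- \frac{1}{7}\right) 64 = - \frac{64}{7}$)
$r{\left(-52,E \right)} + M{\left(645 \right)} = - \frac{64}{7} + \left(26460 - 189630\right) = - \frac{64}{7} - 163170 = - \frac{1142254}{7}$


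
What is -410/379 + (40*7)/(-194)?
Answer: -92830/36763 ≈ -2.5251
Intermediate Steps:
-410/379 + (40*7)/(-194) = -410*1/379 + 280*(-1/194) = -410/379 - 140/97 = -92830/36763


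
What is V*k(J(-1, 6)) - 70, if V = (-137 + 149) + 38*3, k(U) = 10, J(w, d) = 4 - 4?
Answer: 1190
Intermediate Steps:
J(w, d) = 0
V = 126 (V = 12 + 114 = 126)
V*k(J(-1, 6)) - 70 = 126*10 - 70 = 1260 - 70 = 1190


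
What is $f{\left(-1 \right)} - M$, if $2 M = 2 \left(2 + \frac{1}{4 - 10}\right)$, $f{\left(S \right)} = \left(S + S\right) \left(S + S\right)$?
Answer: $\frac{13}{6} \approx 2.1667$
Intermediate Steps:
$f{\left(S \right)} = 4 S^{2}$ ($f{\left(S \right)} = 2 S 2 S = 4 S^{2}$)
$M = \frac{11}{6}$ ($M = \frac{2 \left(2 + \frac{1}{4 - 10}\right)}{2} = \frac{2 \left(2 + \frac{1}{-6}\right)}{2} = \frac{2 \left(2 - \frac{1}{6}\right)}{2} = \frac{2 \cdot \frac{11}{6}}{2} = \frac{1}{2} \cdot \frac{11}{3} = \frac{11}{6} \approx 1.8333$)
$f{\left(-1 \right)} - M = 4 \left(-1\right)^{2} - \frac{11}{6} = 4 \cdot 1 - \frac{11}{6} = 4 - \frac{11}{6} = \frac{13}{6}$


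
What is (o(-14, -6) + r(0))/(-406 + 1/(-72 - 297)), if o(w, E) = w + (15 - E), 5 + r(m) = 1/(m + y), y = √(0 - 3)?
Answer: -738/149815 + 123*I*√3/149815 ≈ -0.0049261 + 0.001422*I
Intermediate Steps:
y = I*√3 (y = √(-3) = I*√3 ≈ 1.732*I)
r(m) = -5 + 1/(m + I*√3)
o(w, E) = 15 + w - E
(o(-14, -6) + r(0))/(-406 + 1/(-72 - 297)) = ((15 - 14 - 1*(-6)) + (1 - 5*0 - 5*I*√3)/(0 + I*√3))/(-406 + 1/(-72 - 297)) = ((15 - 14 + 6) + (1 + 0 - 5*I*√3)/((I*√3)))/(-406 + 1/(-369)) = (7 + (-I*√3/3)*(1 - 5*I*√3))/(-406 - 1/369) = (7 - I*√3*(1 - 5*I*√3)/3)/(-149815/369) = (7 - I*√3*(1 - 5*I*√3)/3)*(-369/149815) = -2583/149815 + 123*I*√3*(1 - 5*I*√3)/149815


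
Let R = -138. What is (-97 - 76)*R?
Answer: 23874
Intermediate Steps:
(-97 - 76)*R = (-97 - 76)*(-138) = -173*(-138) = 23874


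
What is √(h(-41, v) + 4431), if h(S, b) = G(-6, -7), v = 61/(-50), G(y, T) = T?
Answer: 2*√1106 ≈ 66.513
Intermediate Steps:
v = -61/50 (v = 61*(-1/50) = -61/50 ≈ -1.2200)
h(S, b) = -7
√(h(-41, v) + 4431) = √(-7 + 4431) = √4424 = 2*√1106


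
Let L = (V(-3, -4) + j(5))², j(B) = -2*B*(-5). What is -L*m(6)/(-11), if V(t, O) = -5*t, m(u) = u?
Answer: 25350/11 ≈ 2304.5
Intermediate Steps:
j(B) = 10*B
L = 4225 (L = (-5*(-3) + 10*5)² = (15 + 50)² = 65² = 4225)
-L*m(6)/(-11) = -4225*6/(-11) = -25350*(-1)/11 = -1*(-25350/11) = 25350/11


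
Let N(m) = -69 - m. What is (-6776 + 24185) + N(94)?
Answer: 17246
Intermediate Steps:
(-6776 + 24185) + N(94) = (-6776 + 24185) + (-69 - 1*94) = 17409 + (-69 - 94) = 17409 - 163 = 17246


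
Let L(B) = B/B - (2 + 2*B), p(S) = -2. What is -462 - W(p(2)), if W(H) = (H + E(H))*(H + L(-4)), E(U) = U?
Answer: -442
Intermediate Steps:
L(B) = -1 - 2*B (L(B) = 1 - (2 + 2*B) = 1 - 2*(1 + B) = 1 + (-2 - 2*B) = -1 - 2*B)
W(H) = 2*H*(7 + H) (W(H) = (H + H)*(H + (-1 - 2*(-4))) = (2*H)*(H + (-1 + 8)) = (2*H)*(H + 7) = (2*H)*(7 + H) = 2*H*(7 + H))
-462 - W(p(2)) = -462 - 2*(-2)*(7 - 2) = -462 - 2*(-2)*5 = -462 - 1*(-20) = -462 + 20 = -442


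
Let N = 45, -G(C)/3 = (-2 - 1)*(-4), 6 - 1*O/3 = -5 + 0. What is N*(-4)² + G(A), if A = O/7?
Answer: 684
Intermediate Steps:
O = 33 (O = 18 - 3*(-5 + 0) = 18 - 3*(-5) = 18 + 15 = 33)
A = 33/7 ≈ 4.7143
G(C) = -36 (G(C) = -3*(-2 - 1)*(-4) = -(-9)*(-4) = -3*12 = -36)
N*(-4)² + G(A) = 45*(-4)² - 36 = 45*16 - 36 = 720 - 36 = 684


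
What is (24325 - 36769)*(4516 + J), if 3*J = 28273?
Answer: -173473508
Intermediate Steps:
J = 28273/3 (J = (⅓)*28273 = 28273/3 ≈ 9424.3)
(24325 - 36769)*(4516 + J) = (24325 - 36769)*(4516 + 28273/3) = -12444*41821/3 = -173473508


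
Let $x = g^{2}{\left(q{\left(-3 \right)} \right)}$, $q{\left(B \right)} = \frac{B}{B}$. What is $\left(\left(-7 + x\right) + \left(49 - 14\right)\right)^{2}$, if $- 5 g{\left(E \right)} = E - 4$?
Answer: $\frac{502681}{625} \approx 804.29$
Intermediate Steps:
$q{\left(B \right)} = 1$
$g{\left(E \right)} = \frac{4}{5} - \frac{E}{5}$ ($g{\left(E \right)} = - \frac{E - 4}{5} = - \frac{-4 + E}{5} = \frac{4}{5} - \frac{E}{5}$)
$x = \frac{9}{25}$ ($x = \left(\frac{4}{5} - \frac{1}{5}\right)^{2} = \left(\frac{3}{5}\right)^{2} = \frac{9}{25} \approx 0.36$)
$\left(\left(-7 + x\right) + \left(49 - 14\right)\right)^{2} = \left(\left(-7 + \frac{9}{25}\right) + \left(49 - 14\right)\right)^{2} = \left(- \frac{166}{25} + 35\right)^{2} = \left(\frac{709}{25}\right)^{2} = \frac{502681}{625}$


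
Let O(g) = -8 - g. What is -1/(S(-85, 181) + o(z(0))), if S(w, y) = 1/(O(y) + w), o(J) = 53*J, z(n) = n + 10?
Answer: -274/145219 ≈ -0.0018868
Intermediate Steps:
z(n) = 10 + n
S(w, y) = 1/(-8 + w - y) (S(w, y) = 1/((-8 - y) + w) = 1/(-8 + w - y))
-1/(S(-85, 181) + o(z(0))) = -1/(-1/(8 + 181 - 1*(-85)) + 53*(10 + 0)) = -1/(-1/(8 + 181 + 85) + 53*10) = -1/(-1/274 + 530) = -1/145219/274 = -1*274/145219 = -274/145219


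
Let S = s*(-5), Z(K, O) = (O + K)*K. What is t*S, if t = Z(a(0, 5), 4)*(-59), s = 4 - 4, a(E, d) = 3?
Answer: 0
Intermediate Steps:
s = 0
Z(K, O) = K*(K + O) (Z(K, O) = (K + O)*K = K*(K + O))
S = 0 (S = 0*(-5) = 0)
t = -1239 (t = (3*(3 + 4))*(-59) = (3*7)*(-59) = 21*(-59) = -1239)
t*S = -1239*0 = 0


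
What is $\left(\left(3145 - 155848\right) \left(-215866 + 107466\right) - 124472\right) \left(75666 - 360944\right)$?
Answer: $-4722172708322384$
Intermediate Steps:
$\left(\left(3145 - 155848\right) \left(-215866 + 107466\right) - 124472\right) \left(75666 - 360944\right) = \left(\left(-152703\right) \left(-108400\right) - 124472\right) \left(-285278\right) = \left(16553005200 - 124472\right) \left(-285278\right) = 16552880728 \left(-285278\right) = -4722172708322384$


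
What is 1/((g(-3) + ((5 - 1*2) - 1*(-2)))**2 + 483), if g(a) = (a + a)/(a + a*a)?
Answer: 1/499 ≈ 0.0020040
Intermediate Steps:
g(a) = 2*a/(a + a**2) (g(a) = (2*a)/(a + a**2) = 2*a/(a + a**2))
1/((g(-3) + ((5 - 1*2) - 1*(-2)))**2 + 483) = 1/((2/(1 - 3) + ((5 - 1*2) - 1*(-2)))**2 + 483) = 1/((2/(-2) + ((5 - 2) + 2))**2 + 483) = 1/((2*(-1/2) + (3 + 2))**2 + 483) = 1/((-1 + 5)**2 + 483) = 1/(4**2 + 483) = 1/(16 + 483) = 1/499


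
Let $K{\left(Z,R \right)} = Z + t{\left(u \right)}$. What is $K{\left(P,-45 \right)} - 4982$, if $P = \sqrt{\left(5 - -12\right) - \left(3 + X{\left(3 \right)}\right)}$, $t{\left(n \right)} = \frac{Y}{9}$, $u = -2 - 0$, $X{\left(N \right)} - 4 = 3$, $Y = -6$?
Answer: $- \frac{14948}{3} + \sqrt{7} \approx -4980.0$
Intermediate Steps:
$X{\left(N \right)} = 7$ ($X{\left(N \right)} = 4 + 3 = 7$)
$u = -2$ ($u = -2 + 0 = -2$)
$t{\left(n \right)} = - \frac{2}{3}$ ($t{\left(n \right)} = - \frac{6}{9} = \left(-6\right) \frac{1}{9} = - \frac{2}{3}$)
$P = \sqrt{7}$ ($P = \sqrt{\left(5 - -12\right) - 10} = \sqrt{\left(5 + 12\right) - 10} = \sqrt{17 - 10} = \sqrt{7} \approx 2.6458$)
$K{\left(Z,R \right)} = - \frac{2}{3} + Z$ ($K{\left(Z,R \right)} = Z - \frac{2}{3} = - \frac{2}{3} + Z$)
$K{\left(P,-45 \right)} - 4982 = \left(- \frac{2}{3} + \sqrt{7}\right) - 4982 = - \frac{14948}{3} + \sqrt{7}$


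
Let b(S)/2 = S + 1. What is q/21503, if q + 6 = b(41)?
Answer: 78/21503 ≈ 0.0036274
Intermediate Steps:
b(S) = 2 + 2*S (b(S) = 2*(S + 1) = 2*(1 + S) = 2 + 2*S)
q = 78 (q = -6 + (2 + 2*41) = -6 + (2 + 82) = -6 + 84 = 78)
q/21503 = 78/21503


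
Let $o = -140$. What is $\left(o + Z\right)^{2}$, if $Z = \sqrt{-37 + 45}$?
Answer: $19608 - 560 \sqrt{2} \approx 18816.0$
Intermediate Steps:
$Z = 2 \sqrt{2}$ ($Z = \sqrt{8} = 2 \sqrt{2} \approx 2.8284$)
$\left(o + Z\right)^{2} = \left(-140 + 2 \sqrt{2}\right)^{2}$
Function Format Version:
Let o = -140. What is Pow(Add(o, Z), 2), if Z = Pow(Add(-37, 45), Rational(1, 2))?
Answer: Add(19608, Mul(-560, Pow(2, Rational(1, 2)))) ≈ 18816.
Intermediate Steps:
Z = Mul(2, Pow(2, Rational(1, 2))) (Z = Pow(8, Rational(1, 2)) = Mul(2, Pow(2, Rational(1, 2))) ≈ 2.8284)
Pow(Add(o, Z), 2) = Pow(Add(-140, Mul(2, Pow(2, Rational(1, 2)))), 2)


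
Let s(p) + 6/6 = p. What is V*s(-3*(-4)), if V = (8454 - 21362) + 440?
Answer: -137148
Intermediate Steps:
s(p) = -1 + p
V = -12468 (V = -12908 + 440 = -12468)
V*s(-3*(-4)) = -12468*(-1 - 3*(-4)) = -12468*(-1 + 12) = -12468*11 = -137148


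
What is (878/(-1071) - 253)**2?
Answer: 73897529281/1147041 ≈ 64425.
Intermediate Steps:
(878/(-1071) - 253)**2 = (878*(-1/1071) - 253)**2 = (-878/1071 - 253)**2 = (-271841/1071)**2 = 73897529281/1147041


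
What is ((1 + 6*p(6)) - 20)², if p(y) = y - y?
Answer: 361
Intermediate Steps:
p(y) = 0
((1 + 6*p(6)) - 20)² = ((1 + 6*0) - 20)² = ((1 + 0) - 20)² = (1 - 20)² = (-19)² = 361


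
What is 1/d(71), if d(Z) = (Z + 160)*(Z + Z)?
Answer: 1/32802 ≈ 3.0486e-5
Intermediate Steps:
d(Z) = 2*Z*(160 + Z) (d(Z) = (160 + Z)*(2*Z) = 2*Z*(160 + Z))
1/d(71) = 1/(2*71*(160 + 71)) = 1/(2*71*231) = 1/32802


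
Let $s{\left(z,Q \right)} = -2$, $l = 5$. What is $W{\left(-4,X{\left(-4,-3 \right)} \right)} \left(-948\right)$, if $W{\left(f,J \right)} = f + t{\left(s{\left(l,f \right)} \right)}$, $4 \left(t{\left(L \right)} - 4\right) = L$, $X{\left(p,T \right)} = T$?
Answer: $474$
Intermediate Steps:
$t{\left(L \right)} = 4 + \frac{L}{4}$
$W{\left(f,J \right)} = \frac{7}{2} + f$ ($W{\left(f,J \right)} = f + \left(4 + \frac{1}{4} \left(-2\right)\right) = f + \left(4 - \frac{1}{2}\right) = f + \frac{7}{2} = \frac{7}{2} + f$)
$W{\left(-4,X{\left(-4,-3 \right)} \right)} \left(-948\right) = \left(\frac{7}{2} - 4\right) \left(-948\right) = \left(- \frac{1}{2}\right) \left(-948\right) = 474$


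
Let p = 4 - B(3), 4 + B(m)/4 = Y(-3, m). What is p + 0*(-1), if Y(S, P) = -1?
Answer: 24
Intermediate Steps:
B(m) = -20 (B(m) = -16 + 4*(-1) = -16 - 4 = -20)
p = 24 (p = 4 - 1*(-20) = 4 + 20 = 24)
p + 0*(-1) = 24 + 0*(-1) = 24 + 0 = 24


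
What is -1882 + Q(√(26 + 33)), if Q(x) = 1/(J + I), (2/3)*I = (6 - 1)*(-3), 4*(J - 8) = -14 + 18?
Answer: -50816/27 ≈ -1882.1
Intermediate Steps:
J = 9 (J = 8 + (-14 + 18)/4 = 8 + (¼)*4 = 8 + 1 = 9)
I = -45/2 (I = 3*((6 - 1)*(-3))/2 = 3*(5*(-3))/2 = (3/2)*(-15) = -45/2 ≈ -22.500)
Q(x) = -2/27 (Q(x) = 1/(9 - 45/2) = 1/(-27/2) = -2/27)
-1882 + Q(√(26 + 33)) = -1882 - 2/27 = -50816/27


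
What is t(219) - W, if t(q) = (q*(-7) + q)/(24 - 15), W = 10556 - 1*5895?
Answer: -4807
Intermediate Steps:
W = 4661 (W = 10556 - 5895 = 4661)
t(q) = -2*q/3 (t(q) = (-7*q + q)/9 = -6*q*(1/9) = -2*q/3)
t(219) - W = -2/3*219 - 1*4661 = -146 - 4661 = -4807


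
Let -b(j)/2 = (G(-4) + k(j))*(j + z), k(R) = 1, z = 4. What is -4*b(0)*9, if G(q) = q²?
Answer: 4896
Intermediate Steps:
b(j) = -136 - 34*j (b(j) = -2*((-4)² + 1)*(j + 4) = -2*(16 + 1)*(4 + j) = -34*(4 + j) = -2*(68 + 17*j) = -136 - 34*j)
-4*b(0)*9 = -4*(-136 - 34*0)*9 = -4*(-136 + 0)*9 = -4*(-136)*9 = 544*9 = 4896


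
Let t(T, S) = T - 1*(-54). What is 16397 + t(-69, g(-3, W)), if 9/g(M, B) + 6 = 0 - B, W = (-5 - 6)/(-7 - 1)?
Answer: 16382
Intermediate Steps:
W = 11/8 (W = -11/(-8) = -11*(-⅛) = 11/8 ≈ 1.3750)
g(M, B) = 9/(-6 - B) (g(M, B) = 9/(-6 + (0 - B)) = 9/(-6 - B))
t(T, S) = 54 + T (t(T, S) = T + 54 = 54 + T)
16397 + t(-69, g(-3, W)) = 16397 + (54 - 69) = 16397 - 15 = 16382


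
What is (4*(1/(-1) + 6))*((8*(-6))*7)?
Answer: -6720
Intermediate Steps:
(4*(1/(-1) + 6))*((8*(-6))*7) = (4*(-1 + 6))*(-48*7) = (4*5)*(-336) = 20*(-336) = -6720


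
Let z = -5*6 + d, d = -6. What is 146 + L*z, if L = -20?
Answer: 866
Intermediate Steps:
z = -36 (z = -5*6 - 6 = -30 - 6 = -36)
146 + L*z = 146 - 20*(-36) = 146 + 720 = 866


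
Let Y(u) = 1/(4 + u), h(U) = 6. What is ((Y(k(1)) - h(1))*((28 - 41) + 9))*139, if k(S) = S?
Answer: 16124/5 ≈ 3224.8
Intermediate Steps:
((Y(k(1)) - h(1))*((28 - 41) + 9))*139 = ((1/(4 + 1) - 1*6)*((28 - 41) + 9))*139 = ((1/5 - 6)*(-13 + 9))*139 = ((⅕ - 6)*(-4))*139 = -29/5*(-4)*139 = (116/5)*139 = 16124/5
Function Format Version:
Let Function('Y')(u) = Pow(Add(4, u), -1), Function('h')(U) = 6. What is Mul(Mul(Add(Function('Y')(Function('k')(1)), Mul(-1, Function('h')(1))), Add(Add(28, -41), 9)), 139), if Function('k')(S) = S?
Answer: Rational(16124, 5) ≈ 3224.8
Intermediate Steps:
Mul(Mul(Add(Function('Y')(Function('k')(1)), Mul(-1, Function('h')(1))), Add(Add(28, -41), 9)), 139) = Mul(Mul(Add(Pow(Add(4, 1), -1), Mul(-1, 6)), Add(Add(28, -41), 9)), 139) = Mul(Mul(Add(Pow(5, -1), -6), Add(-13, 9)), 139) = Mul(Mul(Add(Rational(1, 5), -6), -4), 139) = Mul(Mul(Rational(-29, 5), -4), 139) = Mul(Rational(116, 5), 139) = Rational(16124, 5)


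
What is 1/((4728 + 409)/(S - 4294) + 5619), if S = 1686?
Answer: 2608/14649215 ≈ 0.00017803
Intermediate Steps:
1/((4728 + 409)/(S - 4294) + 5619) = 1/((4728 + 409)/(1686 - 4294) + 5619) = 1/(5137/(-2608) + 5619) = 1/(5137*(-1/2608) + 5619) = 1/(-5137/2608 + 5619) = 1/(14649215/2608) = 2608/14649215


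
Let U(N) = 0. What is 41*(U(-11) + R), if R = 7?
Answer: 287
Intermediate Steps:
41*(U(-11) + R) = 41*(0 + 7) = 41*7 = 287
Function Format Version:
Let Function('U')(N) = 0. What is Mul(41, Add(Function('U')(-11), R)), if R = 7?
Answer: 287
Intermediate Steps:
Mul(41, Add(Function('U')(-11), R)) = Mul(41, Add(0, 7)) = Mul(41, 7) = 287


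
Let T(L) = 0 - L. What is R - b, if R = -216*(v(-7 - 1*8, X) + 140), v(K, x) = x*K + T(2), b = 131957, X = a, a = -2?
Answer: -168245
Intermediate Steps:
T(L) = -L
X = -2
v(K, x) = -2 + K*x (v(K, x) = x*K - 1*2 = K*x - 2 = -2 + K*x)
R = -36288 (R = -216*((-2 + (-7 - 1*8)*(-2)) + 140) = -216*((-2 + (-7 - 8)*(-2)) + 140) = -216*((-2 - 15*(-2)) + 140) = -216*((-2 + 30) + 140) = -216*(28 + 140) = -216*168 = -36288)
R - b = -36288 - 1*131957 = -36288 - 131957 = -168245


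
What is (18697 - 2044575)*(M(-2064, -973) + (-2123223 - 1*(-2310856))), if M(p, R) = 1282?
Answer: -382718742370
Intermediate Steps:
(18697 - 2044575)*(M(-2064, -973) + (-2123223 - 1*(-2310856))) = (18697 - 2044575)*(1282 + (-2123223 - 1*(-2310856))) = -2025878*(1282 + (-2123223 + 2310856)) = -2025878*(1282 + 187633) = -2025878*188915 = -382718742370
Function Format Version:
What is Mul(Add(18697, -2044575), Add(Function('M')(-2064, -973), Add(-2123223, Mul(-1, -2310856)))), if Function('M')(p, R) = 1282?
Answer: -382718742370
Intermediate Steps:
Mul(Add(18697, -2044575), Add(Function('M')(-2064, -973), Add(-2123223, Mul(-1, -2310856)))) = Mul(Add(18697, -2044575), Add(1282, Add(-2123223, Mul(-1, -2310856)))) = Mul(-2025878, Add(1282, Add(-2123223, 2310856))) = Mul(-2025878, Add(1282, 187633)) = Mul(-2025878, 188915) = -382718742370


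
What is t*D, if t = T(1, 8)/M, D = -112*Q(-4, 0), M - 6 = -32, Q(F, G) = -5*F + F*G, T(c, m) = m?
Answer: 8960/13 ≈ 689.23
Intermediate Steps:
M = -26 (M = 6 - 32 = -26)
D = -2240 (D = -(-448)*(-5 + 0) = -(-448)*(-5) = -112*20 = -2240)
t = -4/13 (t = 8/(-26) = 8*(-1/26) = -4/13 ≈ -0.30769)
t*D = -4/13*(-2240) = 8960/13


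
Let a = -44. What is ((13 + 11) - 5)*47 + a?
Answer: 849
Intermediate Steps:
((13 + 11) - 5)*47 + a = ((13 + 11) - 5)*47 - 44 = (24 - 5)*47 - 44 = 19*47 - 44 = 893 - 44 = 849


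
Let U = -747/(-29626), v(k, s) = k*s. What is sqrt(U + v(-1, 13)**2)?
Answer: sqrt(148353409666)/29626 ≈ 13.001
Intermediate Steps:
U = 747/29626 (U = -747*(-1/29626) = 747/29626 ≈ 0.025214)
sqrt(U + v(-1, 13)**2) = sqrt(747/29626 + (-1*13)**2) = sqrt(747/29626 + (-13)**2) = sqrt(747/29626 + 169) = sqrt(5007541/29626) = sqrt(148353409666)/29626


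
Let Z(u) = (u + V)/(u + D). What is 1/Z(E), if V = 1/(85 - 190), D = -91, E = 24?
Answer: -7035/2519 ≈ -2.7928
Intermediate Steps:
V = -1/105 (V = 1/(-105) = -1/105 ≈ -0.0095238)
Z(u) = (-1/105 + u)/(-91 + u) (Z(u) = (u - 1/105)/(u - 91) = (-1/105 + u)/(-91 + u))
1/Z(E) = 1/((-1/105 + 24)/(-91 + 24)) = 1/((2519/105)/(-67)) = 1/(-1/67*2519/105) = 1/(-2519/7035) = -7035/2519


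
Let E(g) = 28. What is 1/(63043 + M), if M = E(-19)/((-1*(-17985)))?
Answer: 17985/1133828383 ≈ 1.5862e-5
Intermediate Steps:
M = 28/17985 (M = 28/((-1*(-17985))) = 28/17985 ≈ 0.0015569)
1/(63043 + M) = 1/(63043 + 28/17985) = 1/(1133828383/17985) = 17985/1133828383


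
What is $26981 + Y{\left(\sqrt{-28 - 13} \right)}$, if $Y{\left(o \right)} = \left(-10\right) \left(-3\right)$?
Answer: $27011$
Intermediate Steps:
$Y{\left(o \right)} = 30$
$26981 + Y{\left(\sqrt{-28 - 13} \right)} = 26981 + 30 = 27011$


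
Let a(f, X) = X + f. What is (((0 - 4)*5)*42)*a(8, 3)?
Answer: -9240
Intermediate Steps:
(((0 - 4)*5)*42)*a(8, 3) = (((0 - 4)*5)*42)*(3 + 8) = (-4*5*42)*11 = -20*42*11 = -840*11 = -9240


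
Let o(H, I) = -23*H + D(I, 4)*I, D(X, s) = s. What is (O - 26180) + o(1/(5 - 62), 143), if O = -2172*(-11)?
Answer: -97789/57 ≈ -1715.6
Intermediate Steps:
O = 23892
o(H, I) = -23*H + 4*I
(O - 26180) + o(1/(5 - 62), 143) = (23892 - 26180) + (-23/(5 - 62) + 4*143) = -2288 + (-23/(-57) + 572) = -2288 + (-23*(-1/57) + 572) = -2288 + (23/57 + 572) = -2288 + 32627/57 = -97789/57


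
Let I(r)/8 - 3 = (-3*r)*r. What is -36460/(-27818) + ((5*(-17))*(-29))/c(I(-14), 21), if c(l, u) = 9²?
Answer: 35762315/1126629 ≈ 31.743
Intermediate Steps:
I(r) = 24 - 24*r² (I(r) = 24 + 8*((-3*r)*r) = 24 + 8*(-3*r²) = 24 - 24*r²)
c(l, u) = 81
-36460/(-27818) + ((5*(-17))*(-29))/c(I(-14), 21) = -36460/(-27818) + ((5*(-17))*(-29))/81 = -36460*(-1/27818) - 85*(-29)*(1/81) = 18230/13909 + 2465*(1/81) = 18230/13909 + 2465/81 = 35762315/1126629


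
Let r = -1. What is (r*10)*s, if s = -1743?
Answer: 17430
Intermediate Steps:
(r*10)*s = -1*10*(-1743) = -10*(-1743) = 17430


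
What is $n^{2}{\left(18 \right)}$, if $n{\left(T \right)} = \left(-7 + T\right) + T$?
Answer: $841$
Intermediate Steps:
$n{\left(T \right)} = -7 + 2 T$
$n^{2}{\left(18 \right)} = \left(-7 + 2 \cdot 18\right)^{2} = \left(-7 + 36\right)^{2} = 29^{2} = 841$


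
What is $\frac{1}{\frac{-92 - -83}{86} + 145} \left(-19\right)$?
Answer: $- \frac{1634}{12461} \approx -0.13113$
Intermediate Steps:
$\frac{1}{\frac{-92 - -83}{86} + 145} \left(-19\right) = \frac{1}{\left(-92 + 83\right) \frac{1}{86} + 145} \left(-19\right) = \frac{1}{\left(-9\right) \frac{1}{86} + 145} \left(-19\right) = \frac{1}{- \frac{9}{86} + 145} \left(-19\right) = \frac{1}{\frac{12461}{86}} \left(-19\right) = \frac{86}{12461} \left(-19\right) = - \frac{1634}{12461}$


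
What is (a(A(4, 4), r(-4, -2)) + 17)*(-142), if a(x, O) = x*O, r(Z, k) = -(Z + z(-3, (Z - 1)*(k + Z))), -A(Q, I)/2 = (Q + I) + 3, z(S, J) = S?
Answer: 19454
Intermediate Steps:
A(Q, I) = -6 - 2*I - 2*Q (A(Q, I) = -2*((Q + I) + 3) = -2*((I + Q) + 3) = -2*(3 + I + Q) = -6 - 2*I - 2*Q)
r(Z, k) = 3 - Z (r(Z, k) = -(Z - 3) = -(-3 + Z) = 3 - Z)
a(x, O) = O*x
(a(A(4, 4), r(-4, -2)) + 17)*(-142) = ((3 - 1*(-4))*(-6 - 2*4 - 2*4) + 17)*(-142) = ((3 + 4)*(-6 - 8 - 8) + 17)*(-142) = (7*(-22) + 17)*(-142) = (-154 + 17)*(-142) = -137*(-142) = 19454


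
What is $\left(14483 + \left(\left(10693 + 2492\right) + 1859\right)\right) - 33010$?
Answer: $-3483$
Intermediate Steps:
$\left(14483 + \left(\left(10693 + 2492\right) + 1859\right)\right) - 33010 = \left(14483 + \left(13185 + 1859\right)\right) - 33010 = \left(14483 + 15044\right) - 33010 = 29527 - 33010 = -3483$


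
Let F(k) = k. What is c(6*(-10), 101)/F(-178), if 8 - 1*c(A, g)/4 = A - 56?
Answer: -248/89 ≈ -2.7865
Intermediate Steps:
c(A, g) = 256 - 4*A (c(A, g) = 32 - 4*(A - 56) = 32 - 4*(-56 + A) = 32 + (224 - 4*A) = 256 - 4*A)
c(6*(-10), 101)/F(-178) = (256 - 24*(-10))/(-178) = (256 - 4*(-60))*(-1/178) = (256 + 240)*(-1/178) = 496*(-1/178) = -248/89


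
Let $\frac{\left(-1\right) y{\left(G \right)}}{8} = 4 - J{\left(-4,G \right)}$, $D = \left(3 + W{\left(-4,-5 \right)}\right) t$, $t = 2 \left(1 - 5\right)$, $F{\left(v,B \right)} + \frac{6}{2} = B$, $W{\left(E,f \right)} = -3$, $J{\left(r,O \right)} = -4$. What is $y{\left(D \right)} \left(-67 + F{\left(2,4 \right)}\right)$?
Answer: $4224$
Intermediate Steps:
$F{\left(v,B \right)} = -3 + B$
$t = -8$ ($t = 2 \left(-4\right) = -8$)
$D = 0$ ($D = \left(3 - 3\right) \left(-8\right) = 0 \left(-8\right) = 0$)
$y{\left(G \right)} = -64$ ($y{\left(G \right)} = - 8 \left(4 - -4\right) = - 8 \left(4 + 4\right) = \left(-8\right) 8 = -64$)
$y{\left(D \right)} \left(-67 + F{\left(2,4 \right)}\right) = - 64 \left(-67 + \left(-3 + 4\right)\right) = - 64 \left(-67 + 1\right) = \left(-64\right) \left(-66\right) = 4224$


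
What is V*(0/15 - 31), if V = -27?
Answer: 837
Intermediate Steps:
V*(0/15 - 31) = -27*(0/15 - 31) = -27*(0*(1/15) - 31) = -27*(0 - 31) = -27*(-31) = 837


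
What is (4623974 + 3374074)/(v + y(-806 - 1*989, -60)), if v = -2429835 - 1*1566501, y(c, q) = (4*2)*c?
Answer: -999756/501337 ≈ -1.9942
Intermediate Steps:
y(c, q) = 8*c
v = -3996336 (v = -2429835 - 1566501 = -3996336)
(4623974 + 3374074)/(v + y(-806 - 1*989, -60)) = (4623974 + 3374074)/(-3996336 + 8*(-806 - 1*989)) = 7998048/(-3996336 + 8*(-806 - 989)) = 7998048/(-3996336 + 8*(-1795)) = 7998048/(-3996336 - 14360) = 7998048/(-4010696) = 7998048*(-1/4010696) = -999756/501337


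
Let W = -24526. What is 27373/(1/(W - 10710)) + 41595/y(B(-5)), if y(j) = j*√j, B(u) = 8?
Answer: -964515028 + 41595*√2/32 ≈ -9.6451e+8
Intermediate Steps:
y(j) = j^(3/2)
27373/(1/(W - 10710)) + 41595/y(B(-5)) = 27373/(1/(-24526 - 10710)) + 41595/(8^(3/2)) = 27373/(1/(-35236)) + 41595/((16*√2)) = 27373/(-1/35236) + 41595*(√2/32) = 27373*(-35236) + 41595*√2/32 = -964515028 + 41595*√2/32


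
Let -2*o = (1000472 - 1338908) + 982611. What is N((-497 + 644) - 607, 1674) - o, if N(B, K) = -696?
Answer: 642783/2 ≈ 3.2139e+5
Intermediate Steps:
o = -644175/2 (o = -((1000472 - 1338908) + 982611)/2 = -(-338436 + 982611)/2 = -½*644175 = -644175/2 ≈ -3.2209e+5)
N((-497 + 644) - 607, 1674) - o = -696 - 1*(-644175/2) = -696 + 644175/2 = 642783/2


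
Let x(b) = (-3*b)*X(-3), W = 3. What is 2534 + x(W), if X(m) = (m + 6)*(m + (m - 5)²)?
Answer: 887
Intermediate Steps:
X(m) = (6 + m)*(m + (-5 + m)²)
x(b) = -549*b (x(b) = (-3*b)*(150 + (-3)³ - 29*(-3) - 3*(-3)²) = (-3*b)*(150 - 27 + 87 - 3*9) = (-3*b)*(150 - 27 + 87 - 27) = -3*b*183 = -549*b)
2534 + x(W) = 2534 - 549*3 = 2534 - 1647 = 887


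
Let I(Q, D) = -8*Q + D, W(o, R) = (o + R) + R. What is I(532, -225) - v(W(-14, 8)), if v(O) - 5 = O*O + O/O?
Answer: -4491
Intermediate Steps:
W(o, R) = o + 2*R (W(o, R) = (R + o) + R = o + 2*R)
v(O) = 6 + O² (v(O) = 5 + (O*O + O/O) = 5 + (O² + 1) = 5 + (1 + O²) = 6 + O²)
I(Q, D) = D - 8*Q
I(532, -225) - v(W(-14, 8)) = (-225 - 8*532) - (6 + (-14 + 2*8)²) = (-225 - 4256) - (6 + (-14 + 16)²) = -4481 - (6 + 2²) = -4481 - (6 + 4) = -4481 - 1*10 = -4481 - 10 = -4491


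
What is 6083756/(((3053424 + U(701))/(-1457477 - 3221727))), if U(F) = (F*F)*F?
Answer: -28467135410224/347525525 ≈ -81914.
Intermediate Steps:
U(F) = F³ (U(F) = F²*F = F³)
6083756/(((3053424 + U(701))/(-1457477 - 3221727))) = 6083756/(((3053424 + 701³)/(-1457477 - 3221727))) = 6083756/(((3053424 + 344472101)/(-4679204))) = 6083756/((347525525*(-1/4679204))) = 6083756/(-347525525/4679204) = 6083756*(-4679204/347525525) = -28467135410224/347525525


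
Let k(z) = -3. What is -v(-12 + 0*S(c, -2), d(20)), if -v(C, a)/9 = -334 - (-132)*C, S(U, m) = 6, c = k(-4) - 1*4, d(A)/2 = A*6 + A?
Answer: -17262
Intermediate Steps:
d(A) = 14*A (d(A) = 2*(A*6 + A) = 2*(6*A + A) = 2*(7*A) = 14*A)
c = -7 (c = -3 - 1*4 = -3 - 4 = -7)
v(C, a) = 3006 - 1188*C (v(C, a) = -9*(-334 - (-132)*C) = -9*(-334 + 132*C) = 3006 - 1188*C)
-v(-12 + 0*S(c, -2), d(20)) = -(3006 - 1188*(-12 + 0*6)) = -(3006 - 1188*(-12 + 0)) = -(3006 - 1188*(-12)) = -(3006 + 14256) = -1*17262 = -17262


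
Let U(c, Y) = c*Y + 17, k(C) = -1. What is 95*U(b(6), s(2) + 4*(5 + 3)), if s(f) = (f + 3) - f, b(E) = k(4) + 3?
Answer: 8265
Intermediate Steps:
b(E) = 2 (b(E) = -1 + 3 = 2)
s(f) = 3 (s(f) = (3 + f) - f = 3)
U(c, Y) = 17 + Y*c (U(c, Y) = Y*c + 17 = 17 + Y*c)
95*U(b(6), s(2) + 4*(5 + 3)) = 95*(17 + (3 + 4*(5 + 3))*2) = 95*(17 + (3 + 4*8)*2) = 95*(17 + (3 + 32)*2) = 95*(17 + 35*2) = 95*(17 + 70) = 95*87 = 8265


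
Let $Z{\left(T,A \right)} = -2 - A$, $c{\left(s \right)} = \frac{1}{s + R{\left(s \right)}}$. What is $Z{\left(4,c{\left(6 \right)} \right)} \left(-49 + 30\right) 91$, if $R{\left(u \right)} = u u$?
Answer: $\frac{20995}{6} \approx 3499.2$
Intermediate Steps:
$R{\left(u \right)} = u^{2}$
$c{\left(s \right)} = \frac{1}{s + s^{2}}$
$Z{\left(4,c{\left(6 \right)} \right)} \left(-49 + 30\right) 91 = \left(-2 - \frac{1}{6 \left(1 + 6\right)}\right) \left(-49 + 30\right) 91 = \left(-2 - \frac{1}{6 \cdot 7}\right) \left(-19\right) 91 = \left(-2 - \frac{1}{6} \cdot \frac{1}{7}\right) \left(-19\right) 91 = \left(-2 - \frac{1}{42}\right) \left(-19\right) 91 = \left(- \frac{85}{42}\right) \left(-19\right) 91 = \frac{1615}{42} \cdot 91 = \frac{20995}{6}$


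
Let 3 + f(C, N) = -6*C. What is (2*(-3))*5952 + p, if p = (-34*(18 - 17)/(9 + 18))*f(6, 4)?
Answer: -320966/9 ≈ -35663.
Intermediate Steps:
f(C, N) = -3 - 6*C
p = 442/9 (p = (-34*(18 - 17)/(9 + 18))*(-3 - 6*6) = (-34/27)*(-3 - 36) = -34/27*(-39) = 442/9 ≈ 49.111)
(2*(-3))*5952 + p = (2*(-3))*5952 + 442/9 = -6*5952 + 442/9 = -35712 + 442/9 = -320966/9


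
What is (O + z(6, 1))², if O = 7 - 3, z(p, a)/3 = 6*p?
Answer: 12544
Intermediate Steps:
z(p, a) = 18*p (z(p, a) = 3*(6*p) = 18*p)
O = 4
(O + z(6, 1))² = (4 + 18*6)² = (4 + 108)² = 112² = 12544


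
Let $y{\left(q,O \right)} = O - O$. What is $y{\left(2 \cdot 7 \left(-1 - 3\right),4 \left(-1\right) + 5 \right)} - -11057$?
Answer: $11057$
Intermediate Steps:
$y{\left(q,O \right)} = 0$
$y{\left(2 \cdot 7 \left(-1 - 3\right),4 \left(-1\right) + 5 \right)} - -11057 = 0 - -11057 = 0 + 11057 = 11057$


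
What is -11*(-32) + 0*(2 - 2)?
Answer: 352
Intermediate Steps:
-11*(-32) + 0*(2 - 2) = 352 + 0*0 = 352 + 0 = 352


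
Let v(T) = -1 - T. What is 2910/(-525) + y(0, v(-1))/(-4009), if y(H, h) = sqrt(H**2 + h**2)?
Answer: -194/35 ≈ -5.5429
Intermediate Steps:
2910/(-525) + y(0, v(-1))/(-4009) = 2910/(-525) + sqrt(0**2 + (-1 - 1*(-1))**2)/(-4009) = 2910*(-1/525) + sqrt(0 + (-1 + 1)**2)*(-1/4009) = -194/35 + sqrt(0 + 0**2)*(-1/4009) = -194/35 + sqrt(0 + 0)*(-1/4009) = -194/35 + sqrt(0)*(-1/4009) = -194/35 + 0*(-1/4009) = -194/35 + 0 = -194/35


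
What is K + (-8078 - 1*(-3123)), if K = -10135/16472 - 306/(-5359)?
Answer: -437444207873/88273448 ≈ -4955.6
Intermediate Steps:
K = -49273033/88273448 (K = -10135*1/16472 - 306*(-1/5359) = -10135/16472 + 306/5359 = -49273033/88273448 ≈ -0.55819)
K + (-8078 - 1*(-3123)) = -49273033/88273448 + (-8078 - 1*(-3123)) = -49273033/88273448 + (-8078 + 3123) = -49273033/88273448 - 4955 = -437444207873/88273448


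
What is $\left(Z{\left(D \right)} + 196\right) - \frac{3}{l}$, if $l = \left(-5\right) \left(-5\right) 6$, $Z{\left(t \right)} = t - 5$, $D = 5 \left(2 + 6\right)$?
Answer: $\frac{11549}{50} \approx 230.98$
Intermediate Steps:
$D = 40$ ($D = 5 \cdot 8 = 40$)
$Z{\left(t \right)} = -5 + t$ ($Z{\left(t \right)} = t - 5 = -5 + t$)
$l = 150$ ($l = 25 \cdot 6 = 150$)
$\left(Z{\left(D \right)} + 196\right) - \frac{3}{l} = \left(\left(-5 + 40\right) + 196\right) - \frac{3}{150} = \left(35 + 196\right) - \frac{1}{50} = 231 - \frac{1}{50} = \frac{11549}{50}$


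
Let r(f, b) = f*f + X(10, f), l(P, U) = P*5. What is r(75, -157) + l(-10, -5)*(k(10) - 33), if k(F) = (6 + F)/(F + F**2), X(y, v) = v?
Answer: 80770/11 ≈ 7342.7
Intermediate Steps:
l(P, U) = 5*P
r(f, b) = f + f**2 (r(f, b) = f*f + f = f**2 + f = f + f**2)
k(F) = (6 + F)/(F + F**2)
r(75, -157) + l(-10, -5)*(k(10) - 33) = 75*(1 + 75) + (5*(-10))*((6 + 10)/(10*(1 + 10)) - 33) = 75*76 - 50*((1/10)*16/11 - 33) = 5700 - 50*((1/10)*(1/11)*16 - 33) = 5700 - 50*(8/55 - 33) = 5700 - 50*(-1807/55) = 5700 + 18070/11 = 80770/11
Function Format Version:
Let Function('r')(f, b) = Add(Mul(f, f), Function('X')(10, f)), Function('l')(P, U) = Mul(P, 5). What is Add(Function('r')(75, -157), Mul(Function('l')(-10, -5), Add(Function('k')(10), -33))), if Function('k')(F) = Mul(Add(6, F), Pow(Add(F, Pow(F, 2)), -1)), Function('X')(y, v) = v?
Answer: Rational(80770, 11) ≈ 7342.7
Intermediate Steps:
Function('l')(P, U) = Mul(5, P)
Function('r')(f, b) = Add(f, Pow(f, 2)) (Function('r')(f, b) = Add(Mul(f, f), f) = Add(Pow(f, 2), f) = Add(f, Pow(f, 2)))
Function('k')(F) = Mul(Pow(Add(F, Pow(F, 2)), -1), Add(6, F))
Add(Function('r')(75, -157), Mul(Function('l')(-10, -5), Add(Function('k')(10), -33))) = Add(Mul(75, Add(1, 75)), Mul(Mul(5, -10), Add(Mul(Pow(10, -1), Pow(Add(1, 10), -1), Add(6, 10)), -33))) = Add(Mul(75, 76), Mul(-50, Add(Mul(Rational(1, 10), Pow(11, -1), 16), -33))) = Add(5700, Mul(-50, Add(Mul(Rational(1, 10), Rational(1, 11), 16), -33))) = Add(5700, Mul(-50, Add(Rational(8, 55), -33))) = Add(5700, Mul(-50, Rational(-1807, 55))) = Add(5700, Rational(18070, 11)) = Rational(80770, 11)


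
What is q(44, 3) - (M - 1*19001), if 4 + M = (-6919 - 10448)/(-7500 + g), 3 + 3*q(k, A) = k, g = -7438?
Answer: 121750061/6402 ≈ 19018.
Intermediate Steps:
q(k, A) = -1 + k/3
M = -6055/2134 (M = -4 + (-6919 - 10448)/(-7500 - 7438) = -4 - 17367/(-14938) = -4 - 17367*(-1/14938) = -4 + 2481/2134 = -6055/2134 ≈ -2.8374)
q(44, 3) - (M - 1*19001) = (-1 + (⅓)*44) - (-6055/2134 - 1*19001) = (-1 + 44/3) - (-6055/2134 - 19001) = 41/3 - 1*(-40554189/2134) = 41/3 + 40554189/2134 = 121750061/6402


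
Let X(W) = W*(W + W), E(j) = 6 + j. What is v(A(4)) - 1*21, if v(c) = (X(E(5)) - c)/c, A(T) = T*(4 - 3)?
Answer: 77/2 ≈ 38.500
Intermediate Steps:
X(W) = 2*W² (X(W) = W*(2*W) = 2*W²)
A(T) = T (A(T) = T*1 = T)
v(c) = (242 - c)/c (v(c) = (2*(6 + 5)² - c)/c = (2*11² - c)/c = (2*121 - c)/c = (242 - c)/c)
v(A(4)) - 1*21 = (242 - 1*4)/4 - 1*21 = (242 - 4)/4 - 21 = (¼)*238 - 21 = 119/2 - 21 = 77/2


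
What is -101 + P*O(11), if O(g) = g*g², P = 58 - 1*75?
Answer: -22728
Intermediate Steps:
P = -17 (P = 58 - 75 = -17)
O(g) = g³
-101 + P*O(11) = -101 - 17*11³ = -101 - 17*1331 = -101 - 22627 = -22728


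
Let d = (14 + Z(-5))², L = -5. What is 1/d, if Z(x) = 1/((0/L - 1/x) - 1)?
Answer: 16/2601 ≈ 0.0061515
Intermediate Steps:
Z(x) = 1/(-1 - 1/x) (Z(x) = 1/((0/(-5) - 1/x) - 1) = 1/((0*(-⅕) - 1/x) - 1) = 1/((0 - 1/x) - 1) = 1/(-1/x - 1) = 1/(-1 - 1/x))
d = 2601/16 (d = (14 - 1*(-5)/(1 - 5))² = (14 - 1*(-5)/(-4))² = (14 - 1*(-5)*(-¼))² = (14 - 5/4)² = (51/4)² = 2601/16 ≈ 162.56)
1/d = 1/(2601/16) = 16/2601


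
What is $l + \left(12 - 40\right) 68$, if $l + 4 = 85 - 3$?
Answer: $-1826$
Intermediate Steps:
$l = 78$ ($l = -4 + \left(85 - 3\right) = -4 + 82 = 78$)
$l + \left(12 - 40\right) 68 = 78 + \left(12 - 40\right) 68 = 78 - 1904 = -1826$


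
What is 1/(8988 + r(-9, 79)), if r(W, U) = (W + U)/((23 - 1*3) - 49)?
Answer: 29/260582 ≈ 0.00011129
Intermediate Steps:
r(W, U) = -U/29 - W/29 (r(W, U) = (U + W)/((23 - 3) - 49) = (U + W)/(20 - 49) = (U + W)/(-29) = (U + W)*(-1/29) = -U/29 - W/29)
1/(8988 + r(-9, 79)) = 1/(8988 + (-1/29*79 - 1/29*(-9))) = 1/(8988 + (-79/29 + 9/29)) = 1/(8988 - 70/29) = 1/(260582/29) = 29/260582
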